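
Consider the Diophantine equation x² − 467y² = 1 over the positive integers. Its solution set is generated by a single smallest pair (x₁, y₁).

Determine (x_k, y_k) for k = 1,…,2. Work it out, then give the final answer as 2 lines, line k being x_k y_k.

1625626 75225
5285319783751 244575431700

d=467: √d = [21; 1,1,1,1,3,…,1,1,42] (ℓ=14, even), read p_13/q_13
step 0: (21, 1)  from 21·(1,0) + (0,1)
…
step 3: (65, 3)  from 1·(43,2) + (22,1)
…
step 6: (1275, 59)  from 3·(389,18) + (108,5)
…
step 8: (82767, 3830)  from 3·(27164,1257) + (1275,59)
…
step 12: (991929, 45901)  from 1·(633697,29324) + (358232,16577)
step 13: (1625626, 75225)  from 1·(991929,45901) + (633697,29324)
(x₁, y₁) = (1625626, 75225);  1625626² − 467·75225² = 1 ✓
(x_2, y_2) = (1625626·1625626 + 467·75225·75225, 1625626·75225 + 75225·1625626) = (5285319783751, 244575431700)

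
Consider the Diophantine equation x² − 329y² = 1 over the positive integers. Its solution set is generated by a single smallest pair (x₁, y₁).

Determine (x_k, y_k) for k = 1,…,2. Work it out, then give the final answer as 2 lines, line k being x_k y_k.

2376415 131016
11294696504449 622696775280

d=329: √d = [18; 7,4,2,1,1,4,1,1,2,4,7,36] (ℓ=12, even), read p_11/q_11
a_0=18:  p_0=18·1+0=18,  q_0=18·0+1=1
a_1=7:  p_1=7·18+1=127,  q_1=7·1+0=7
a_2=4:  p_2=4·127+18=526,  q_2=4·7+1=29
…
a_5=1:  p_5=1·1705+1179=2884,  q_5=1·94+65=159
…
a_7=1:  p_7=1·13241+2884=16125,  q_7=1·730+159=889
…
a_10=4:  p_10=4·74857+29366=328794,  q_10=4·4127+1619=18127
a_11=7:  p_11=7·328794+74857=2376415,  q_11=7·18127+4127=131016
→ (2376415, 131016).  Check: 2376415²=5647348252225, 329·131016²=5647348252224, difference 1.
(x_2, y_2) = (2376415·2376415 + 329·131016·131016, 2376415·131016 + 131016·2376415) = (11294696504449, 622696775280)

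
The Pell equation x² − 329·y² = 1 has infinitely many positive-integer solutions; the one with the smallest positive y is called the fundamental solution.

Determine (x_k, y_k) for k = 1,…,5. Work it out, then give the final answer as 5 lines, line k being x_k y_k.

2376415 131016
11294696504449 622696775280
53681772387237964255 2959571914453911384
255140338255224918953587201 14066342182173360946441440
1212638653869526969777790618564575 66854933113696055535160815363816

√329 → a₀=18, period (7,4,2,1,1,4,1,1,2,4,7,36); ℓ=12 even so k=11
i=0: a=18 ⇒ p=18, q=1
i=1: a=7 ⇒ p=127, q=7
i=2: a=4 ⇒ p=526, q=29
i=3: a=2 ⇒ p=1179, q=65
i=4: a=1 ⇒ p=1705, q=94
i=5: a=1 ⇒ p=2884, q=159
…
i=7: a=1 ⇒ p=16125, q=889
i=8: a=1 ⇒ p=29366, q=1619
…
i=10: a=4 ⇒ p=328794, q=18127
i=11: a=7 ⇒ p=2376415, q=131016
fundamental: x₁=2376415, y₁=131016  (since 5647348252225 − 329·17165192256 = 1)
k=2:  x_2 = 2376415·2376415+329·131016·131016 = 11294696504449,  y_2 = 2376415·131016+131016·2376415 = 622696775280
k=3:  x_3 = 2376415·11294696504449+329·131016·622696775280 = 53681772387237964255,  y_3 = 2376415·622696775280+131016·11294696504449 = 2959571914453911384
k=4:  x_4 = 2376415·53681772387237964255+329·131016·2959571914453911384 = 255140338255224918953587201,  y_4 = 2376415·2959571914453911384+131016·53681772387237964255 = 14066342182173360946441440
k=5:  x_5 = 2376415·255140338255224918953587201+329·131016·14066342182173360946441440 = 1212638653869526969777790618564575,  y_5 = 2376415·14066342182173360946441440+131016·255140338255224918953587201 = 66854933113696055535160815363816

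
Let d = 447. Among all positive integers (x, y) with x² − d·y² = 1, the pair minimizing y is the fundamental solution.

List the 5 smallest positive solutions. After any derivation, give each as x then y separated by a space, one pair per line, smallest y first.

[21; 7,42] for √447; ℓ=2 ⇒ convergent index 1
step 0: (21, 1)  from 21·(1,0) + (0,1)
step 1: (148, 7)  from 7·(21,1) + (1,0)
→ (148, 7).  Check: 148²=21904, 447·7²=21903, difference 1.
(148+7√447)^2 = 43807 + 2072√447
(148+7√447)^3 = 12966724 + 613305√447
(148+7√447)^4 = 3838106497 + 181536208√447
(148+7√447)^5 = 1136066556388 + 53734104263√447

148 7
43807 2072
12966724 613305
3838106497 181536208
1136066556388 53734104263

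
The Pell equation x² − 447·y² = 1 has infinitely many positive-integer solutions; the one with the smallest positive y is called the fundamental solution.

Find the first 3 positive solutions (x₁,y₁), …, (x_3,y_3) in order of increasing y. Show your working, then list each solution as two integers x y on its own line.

d=447: √d = [21; 7,42] (ℓ=2, even), read p_1/q_1
a_0=21:  p_0=21·1+0=21,  q_0=21·0+1=1
a_1=7:  p_1=7·21+1=148,  q_1=7·1+0=7
(x₁, y₁) = (148, 7);  148² − 447·7² = 1 ✓
(148+7√447)^2 = 43807 + 2072√447
(148+7√447)^3 = 12966724 + 613305√447

148 7
43807 2072
12966724 613305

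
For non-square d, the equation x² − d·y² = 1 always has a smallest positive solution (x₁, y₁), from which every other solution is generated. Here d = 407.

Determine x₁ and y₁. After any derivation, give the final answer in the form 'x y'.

2663 132

√407 = [20; 5,1,2,1,5,40, …], period ℓ=6 (even) → k=5
k=0  a_k=20  p_k/q_k = 20/1
…
k=3  a_k=2  p_k/q_k = 343/17
k=4  a_k=1  p_k/q_k = 464/23
k=5  a_k=5  p_k/q_k = 2663/132
(x₁, y₁) = (2663, 132);  2663² − 407·132² = 1 ✓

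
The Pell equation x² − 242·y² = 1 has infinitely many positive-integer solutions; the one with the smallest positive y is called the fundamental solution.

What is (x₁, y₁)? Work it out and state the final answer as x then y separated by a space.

19601 1260

[15; 1,1,3,1,14,1,3,1,1,30] for √242; ℓ=10 ⇒ convergent index 9
step 0: (15, 1)  from 15·(1,0) + (0,1)
…
step 2: (31, 2)  from 1·(16,1) + (15,1)
step 3: (109, 7)  from 3·(31,2) + (16,1)
step 4: (140, 9)  from 1·(109,7) + (31,2)
step 5: (2069, 133)  from 14·(140,9) + (109,7)
step 6: (2209, 142)  from 1·(2069,133) + (140,9)
…
step 8: (10905, 701)  from 1·(8696,559) + (2209,142)
step 9: (19601, 1260)  from 1·(10905,701) + (8696,559)
(x₁, y₁) = (19601, 1260);  19601² − 242·1260² = 1 ✓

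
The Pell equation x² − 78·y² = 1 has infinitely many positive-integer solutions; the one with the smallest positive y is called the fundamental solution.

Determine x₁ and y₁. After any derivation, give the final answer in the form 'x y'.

√78 → a₀=8, period (1,4,1,16); ℓ=4 even so k=3
i=0: a=8 ⇒ p=8, q=1
i=1: a=1 ⇒ p=9, q=1
i=2: a=4 ⇒ p=44, q=5
i=3: a=1 ⇒ p=53, q=6
(x₁, y₁) = (53, 6);  53² − 78·6² = 1 ✓

53 6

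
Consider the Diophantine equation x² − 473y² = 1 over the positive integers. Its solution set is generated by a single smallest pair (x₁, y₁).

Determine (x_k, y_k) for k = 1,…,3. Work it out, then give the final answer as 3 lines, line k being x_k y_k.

√473 → a₀=21, period (1,2,1,42); ℓ=4 even so k=3
k=0  a_k=21  p_k/q_k = 21/1
…
k=2  a_k=2  p_k/q_k = 65/3
k=3  a_k=1  p_k/q_k = 87/4
(x₁, y₁) = (87, 4);  87² − 473·4² = 1 ✓
k=2:  x_2 = 87·87+473·4·4 = 15137,  y_2 = 87·4+4·87 = 696
k=3:  x_3 = 87·15137+473·4·696 = 2633751,  y_3 = 87·696+4·15137 = 121100

87 4
15137 696
2633751 121100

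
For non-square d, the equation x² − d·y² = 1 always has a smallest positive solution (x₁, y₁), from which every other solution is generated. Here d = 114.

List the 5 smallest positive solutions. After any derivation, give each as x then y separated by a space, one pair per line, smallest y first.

1025 96
2101249 196800
4307559425 403439904
8830494720001 827051606400
18102509868442625 1695455389680096

[10; 1,2,10,2,1,20] for √114; ℓ=6 ⇒ convergent index 5
step 0: (10, 1)  from 10·(1,0) + (0,1)
step 1: (11, 1)  from 1·(10,1) + (1,0)
step 2: (32, 3)  from 2·(11,1) + (10,1)
…
step 4: (694, 65)  from 2·(331,31) + (32,3)
step 5: (1025, 96)  from 1·(694,65) + (331,31)
(x₁, y₁) = (1025, 96);  1025² − 114·96² = 1 ✓
(1025+96√114)^2 = 2101249 + 196800√114
(1025+96√114)^3 = 4307559425 + 403439904√114
(1025+96√114)^4 = 8830494720001 + 827051606400√114
(1025+96√114)^5 = 18102509868442625 + 1695455389680096√114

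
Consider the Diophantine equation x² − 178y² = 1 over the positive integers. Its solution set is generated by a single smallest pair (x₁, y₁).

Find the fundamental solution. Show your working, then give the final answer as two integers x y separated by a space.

1601 120

[13; 2,1,12,1,2,26] for √178; ℓ=6 ⇒ convergent index 5
a_0=13:  p_0=13·1+0=13,  q_0=13·0+1=1
a_1=2:  p_1=2·13+1=27,  q_1=2·1+0=2
a_2=1:  p_2=1·27+13=40,  q_2=1·2+1=3
…
a_4=1:  p_4=1·507+40=547,  q_4=1·38+3=41
a_5=2:  p_5=2·547+507=1601,  q_5=2·41+38=120
→ (1601, 120).  Check: 1601²=2563201, 178·120²=2563200, difference 1.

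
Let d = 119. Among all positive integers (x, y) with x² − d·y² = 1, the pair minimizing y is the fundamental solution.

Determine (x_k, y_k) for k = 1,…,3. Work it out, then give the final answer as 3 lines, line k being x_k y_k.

d=119: √d = [10; 1,9,1,20] (ℓ=4, even), read p_3/q_3
step 0: (10, 1)  from 10·(1,0) + (0,1)
step 1: (11, 1)  from 1·(10,1) + (1,0)
step 2: (109, 10)  from 9·(11,1) + (10,1)
step 3: (120, 11)  from 1·(109,10) + (11,1)
(x₁, y₁) = (120, 11);  120² − 119·11² = 1 ✓
(x_2, y_2) = (120·120 + 119·11·11, 120·11 + 11·120) = (28799, 2640)
(x_3, y_3) = (120·28799 + 119·11·2640, 120·2640 + 11·28799) = (6911640, 633589)

120 11
28799 2640
6911640 633589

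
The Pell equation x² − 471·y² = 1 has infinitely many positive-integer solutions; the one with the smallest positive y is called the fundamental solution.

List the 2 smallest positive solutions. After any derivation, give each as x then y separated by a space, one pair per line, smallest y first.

√471 → a₀=21, period (1,2,2,1,3,…,2,1,42); ℓ=14 even so k=13
i=0: a=21 ⇒ p=21, q=1
i=1: a=1 ⇒ p=22, q=1
…
i=3: a=2 ⇒ p=152, q=7
i=4: a=1 ⇒ p=217, q=10
…
i=12: a=2 ⇒ p=5506953, q=253747
i=13: a=1 ⇒ p=7838695, q=361188
→ (7838695, 361188).  Check: 7838695²=61445139303025, 471·361188²=61445139303024, difference 1.
k=2:  x_2 = 7838695·7838695+471·361188·361188 = 122890278606049,  y_2 = 7838695·361188+361188·7838695 = 5662485139320

7838695 361188
122890278606049 5662485139320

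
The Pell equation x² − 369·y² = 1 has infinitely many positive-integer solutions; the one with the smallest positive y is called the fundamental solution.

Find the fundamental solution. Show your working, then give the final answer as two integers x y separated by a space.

8396801 437120

[19; 4,1,3,2,7,4,7,2,3,1,4,38] for √369; ℓ=12 ⇒ convergent index 11
k=0  a_k=19  p_k/q_k = 19/1
k=1  a_k=4  p_k/q_k = 77/4
…
k=3  a_k=3  p_k/q_k = 365/19
…
k=5  a_k=7  p_k/q_k = 6147/320
k=6  a_k=4  p_k/q_k = 25414/1323
k=7  a_k=7  p_k/q_k = 184045/9581
…
k=10  a_k=1  p_k/q_k = 1758061/91521
k=11  a_k=4  p_k/q_k = 8396801/437120
→ (8396801, 437120).  Check: 8396801²=70506267033601, 369·437120²=70506267033600, difference 1.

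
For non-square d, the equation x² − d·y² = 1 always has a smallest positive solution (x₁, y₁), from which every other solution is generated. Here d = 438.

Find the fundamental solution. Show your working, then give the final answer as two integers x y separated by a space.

d=438: √d = [20; 1,12,1,40] (ℓ=4, even), read p_3/q_3
i=0: a=20 ⇒ p=20, q=1
…
i=2: a=12 ⇒ p=272, q=13
i=3: a=1 ⇒ p=293, q=14
→ (293, 14).  Check: 293²=85849, 438·14²=85848, difference 1.

293 14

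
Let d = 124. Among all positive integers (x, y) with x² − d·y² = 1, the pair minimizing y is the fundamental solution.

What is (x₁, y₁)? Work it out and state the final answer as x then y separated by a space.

√124 = [11; 7,2,1,1,1,…,2,7,22, …], period ℓ=16 (even) → k=15
i=0: a=11 ⇒ p=11, q=1
…
i=4: a=1 ⇒ p=412, q=37
…
i=6: a=3 ⇒ p=2383, q=214
…
i=8: a=4 ⇒ p=14543, q=1306
i=9: a=1 ⇒ p=17583, q=1579
i=10: a=3 ⇒ p=67292, q=6043
…
i=13: a=1 ⇒ p=237042, q=21287
i=14: a=2 ⇒ p=626251, q=56239
i=15: a=7 ⇒ p=4620799, q=414960
(x₁, y₁) = (4620799, 414960);  4620799² − 124·414960² = 1 ✓

4620799 414960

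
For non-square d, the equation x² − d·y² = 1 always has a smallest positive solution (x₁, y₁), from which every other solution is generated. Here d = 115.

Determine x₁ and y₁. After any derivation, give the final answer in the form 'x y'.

1126 105

√115 = [10; 1,2,1,1,1,1,1,2,1,20, …], period ℓ=10 (even) → k=9
step 0: (10, 1)  from 10·(1,0) + (0,1)
step 1: (11, 1)  from 1·(10,1) + (1,0)
…
step 3: (43, 4)  from 1·(32,3) + (11,1)
…
step 8: (815, 76)  from 2·(311,29) + (193,18)
step 9: (1126, 105)  from 1·(815,76) + (311,29)
fundamental: x₁=1126, y₁=105  (since 1267876 − 115·11025 = 1)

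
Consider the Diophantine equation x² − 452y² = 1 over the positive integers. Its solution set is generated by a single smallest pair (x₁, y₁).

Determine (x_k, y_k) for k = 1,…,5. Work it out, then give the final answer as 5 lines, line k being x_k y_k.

√452 = [21; 3,1,5,3,10,3,5,1,3,42, …], period ℓ=10 (even) → k=9
step 0: (21, 1)  from 21·(1,0) + (0,1)
step 1: (64, 3)  from 3·(21,1) + (1,0)
step 2: (85, 4)  from 1·(64,3) + (21,1)
…
step 5: (16009, 753)  from 10·(1552,73) + (489,23)
…
step 7: (263904, 12413)  from 5·(49579,2332) + (16009,753)
step 8: (313483, 14745)  from 1·(263904,12413) + (49579,2332)
step 9: (1204353, 56648)  from 3·(313483,14745) + (263904,12413)
→ (1204353, 56648).  Check: 1204353²=1450466148609, 452·56648²=1450466148608, difference 1.
(x_2, y_2) = (1204353·1204353 + 452·56648·56648, 1204353·56648 + 56648·1204353) = (2900932297217, 136448377488)
(x_3, y_3) = (1204353·2900932297217 + 452·56648·136448377488, 1204353·136448377488 + 56648·2900932297217) = (6987493029899166849, 328664025545553880)
(x_4, y_4) = (1204353·6987493029899166849 + 452·56648·328664025545553880, 1204353·328664025545553880 + 56648·6987493029899166849) = (16830816386073401651890177, 791655010315592455701792)
(x_5, y_5) = (1204353·16830816386073401651890177 + 452·56648·791655010315592455701792, 1204353·791655010315592455701792 + 56648·16830816386073401651890177) = (40540488414026331506287881514113, 1906864173276900777578095047272)

1204353 56648
2900932297217 136448377488
6987493029899166849 328664025545553880
16830816386073401651890177 791655010315592455701792
40540488414026331506287881514113 1906864173276900777578095047272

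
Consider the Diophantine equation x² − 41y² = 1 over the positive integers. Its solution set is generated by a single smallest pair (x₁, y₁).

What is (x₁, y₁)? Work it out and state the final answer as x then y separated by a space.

[6; 2,2,12] for √41; ℓ=3 ⇒ convergent index 5
i=0: a=6 ⇒ p=6, q=1
i=1: a=2 ⇒ p=13, q=2
i=2: a=2 ⇒ p=32, q=5
i=3: a=12 ⇒ p=397, q=62
i=4: a=2 ⇒ p=826, q=129
i=5: a=2 ⇒ p=2049, q=320
→ (2049, 320).  Check: 2049²=4198401, 41·320²=4198400, difference 1.

2049 320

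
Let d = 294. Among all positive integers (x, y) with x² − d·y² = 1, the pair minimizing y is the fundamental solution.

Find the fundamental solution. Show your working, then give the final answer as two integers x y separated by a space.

4801 280

d=294: √d = [17; 6,1,4,1,6,34] (ℓ=6, even), read p_5/q_5
k=0  a_k=17  p_k/q_k = 17/1
…
k=2  a_k=1  p_k/q_k = 120/7
k=3  a_k=4  p_k/q_k = 583/34
k=4  a_k=1  p_k/q_k = 703/41
k=5  a_k=6  p_k/q_k = 4801/280
(x₁, y₁) = (4801, 280);  4801² − 294·280² = 1 ✓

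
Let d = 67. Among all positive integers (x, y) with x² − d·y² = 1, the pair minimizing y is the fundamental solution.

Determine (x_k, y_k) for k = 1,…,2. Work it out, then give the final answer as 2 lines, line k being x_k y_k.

√67 → a₀=8, period (5,2,1,1,7,1,1,2,5,16); ℓ=10 even so k=9
step 0: (8, 1)  from 8·(1,0) + (0,1)
step 1: (41, 5)  from 5·(8,1) + (1,0)
step 2: (90, 11)  from 2·(41,5) + (8,1)
step 3: (131, 16)  from 1·(90,11) + (41,5)
step 4: (221, 27)  from 1·(131,16) + (90,11)
step 5: (1678, 205)  from 7·(221,27) + (131,16)
step 6: (1899, 232)  from 1·(1678,205) + (221,27)
…
step 8: (9053, 1106)  from 2·(3577,437) + (1899,232)
step 9: (48842, 5967)  from 5·(9053,1106) + (3577,437)
→ (48842, 5967).  Check: 48842²=2385540964, 67·5967²=2385540963, difference 1.
n=2: (48842,5967)∘(48842,5967) = (48842·48842+67·5967·5967, 48842·5967+5967·48842) = (4771081927,582880428)

48842 5967
4771081927 582880428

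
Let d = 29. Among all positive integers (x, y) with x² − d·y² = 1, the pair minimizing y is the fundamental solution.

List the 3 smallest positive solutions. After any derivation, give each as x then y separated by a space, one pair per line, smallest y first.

9801 1820
192119201 35675640
3765920568201 699313893460

[5; 2,1,1,2,10] for √29; ℓ=5 ⇒ convergent index 9
k=0  a_k=5  p_k/q_k = 5/1
k=1  a_k=2  p_k/q_k = 11/2
…
k=4  a_k=2  p_k/q_k = 70/13
k=5  a_k=10  p_k/q_k = 727/135
k=6  a_k=2  p_k/q_k = 1524/283
k=7  a_k=1  p_k/q_k = 2251/418
k=8  a_k=1  p_k/q_k = 3775/701
k=9  a_k=2  p_k/q_k = 9801/1820
fundamental: x₁=9801, y₁=1820  (since 96059601 − 29·3312400 = 1)
(9801+1820√29)^2 = 192119201 + 35675640√29
(9801+1820√29)^3 = 3765920568201 + 699313893460√29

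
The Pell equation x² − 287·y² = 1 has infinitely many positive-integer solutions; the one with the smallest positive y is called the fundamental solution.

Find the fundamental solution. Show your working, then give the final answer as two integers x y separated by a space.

288 17

d=287: √d = [16; 1,15,1,32] (ℓ=4, even), read p_3/q_3
k=0  a_k=16  p_k/q_k = 16/1
k=1  a_k=1  p_k/q_k = 17/1
k=2  a_k=15  p_k/q_k = 271/16
k=3  a_k=1  p_k/q_k = 288/17
→ (288, 17).  Check: 288²=82944, 287·17²=82943, difference 1.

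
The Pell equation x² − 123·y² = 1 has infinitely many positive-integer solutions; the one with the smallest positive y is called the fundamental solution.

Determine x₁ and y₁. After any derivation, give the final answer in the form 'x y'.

122 11

√123 = [11; 11,22, …], period ℓ=2 (even) → k=1
step 0: (11, 1)  from 11·(1,0) + (0,1)
step 1: (122, 11)  from 11·(11,1) + (1,0)
→ (122, 11).  Check: 122²=14884, 123·11²=14883, difference 1.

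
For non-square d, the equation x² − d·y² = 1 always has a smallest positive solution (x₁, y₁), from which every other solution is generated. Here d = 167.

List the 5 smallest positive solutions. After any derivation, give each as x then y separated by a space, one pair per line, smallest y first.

168 13
56447 4368
18966024 1467635
6372527617 493120992
2141150313288 165687185677

[12; 1,11,1,24] for √167; ℓ=4 ⇒ convergent index 3
k=0  a_k=12  p_k/q_k = 12/1
k=1  a_k=1  p_k/q_k = 13/1
k=2  a_k=11  p_k/q_k = 155/12
k=3  a_k=1  p_k/q_k = 168/13
(x₁, y₁) = (168, 13);  168² − 167·13² = 1 ✓
(x_2, y_2) = (168·168 + 167·13·13, 168·13 + 13·168) = (56447, 4368)
(x_3, y_3) = (168·56447 + 167·13·4368, 168·4368 + 13·56447) = (18966024, 1467635)
(x_4, y_4) = (168·18966024 + 167·13·1467635, 168·1467635 + 13·18966024) = (6372527617, 493120992)
(x_5, y_5) = (168·6372527617 + 167·13·493120992, 168·493120992 + 13·6372527617) = (2141150313288, 165687185677)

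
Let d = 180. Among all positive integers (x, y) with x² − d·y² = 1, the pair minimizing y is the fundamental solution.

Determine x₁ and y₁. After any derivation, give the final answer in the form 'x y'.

d=180: √d = [13; 2,2,2,26] (ℓ=4, even), read p_3/q_3
k=0  a_k=13  p_k/q_k = 13/1
k=1  a_k=2  p_k/q_k = 27/2
k=2  a_k=2  p_k/q_k = 67/5
k=3  a_k=2  p_k/q_k = 161/12
fundamental: x₁=161, y₁=12  (since 25921 − 180·144 = 1)

161 12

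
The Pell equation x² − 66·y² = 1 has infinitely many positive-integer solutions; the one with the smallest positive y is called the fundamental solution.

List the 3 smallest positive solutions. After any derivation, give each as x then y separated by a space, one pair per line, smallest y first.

65 8
8449 1040
1098305 135192

d=66: √d = [8; 8,16] (ℓ=2, even), read p_1/q_1
i=0: a=8 ⇒ p=8, q=1
i=1: a=8 ⇒ p=65, q=8
fundamental: x₁=65, y₁=8  (since 4225 − 66·64 = 1)
(x_2, y_2) = (65·65 + 66·8·8, 65·8 + 8·65) = (8449, 1040)
(x_3, y_3) = (65·8449 + 66·8·1040, 65·1040 + 8·8449) = (1098305, 135192)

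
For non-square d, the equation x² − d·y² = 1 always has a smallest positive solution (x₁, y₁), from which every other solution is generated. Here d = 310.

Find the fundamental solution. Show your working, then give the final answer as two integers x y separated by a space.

d=310: √d = [17; 1,1,1,1,5,…,1,1,34] (ℓ=16, even), read p_15/q_15
a_0=17:  p_0=17·1+0=17,  q_0=17·0+1=1
a_1=1:  p_1=1·17+1=18,  q_1=1·1+0=1
…
a_4=1:  p_4=1·53+35=88,  q_4=1·3+2=5
a_5=5:  p_5=5·88+53=493,  q_5=5·5+3=28
…
a_7=1:  p_7=1·1567+493=2060,  q_7=1·89+28=117
…
a_10=3:  p_10=3·7747+5687=28928,  q_10=3·440+323=1643
a_11=5:  p_11=5·28928+7747=152387,  q_11=5·1643+440=8655
a_12=1:  p_12=1·152387+28928=181315,  q_12=1·8655+1643=10298
a_13=1:  p_13=1·181315+152387=333702,  q_13=1·10298+8655=18953
a_14=1:  p_14=1·333702+181315=515017,  q_14=1·18953+10298=29251
a_15=1:  p_15=1·515017+333702=848719,  q_15=1·29251+18953=48204
→ (848719, 48204).  Check: 848719²=720323940961, 310·48204²=720323940960, difference 1.

848719 48204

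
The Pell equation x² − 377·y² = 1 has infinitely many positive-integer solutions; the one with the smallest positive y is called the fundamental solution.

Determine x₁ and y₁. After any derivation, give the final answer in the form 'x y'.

233 12

[19; 2,2,2,38] for √377; ℓ=4 ⇒ convergent index 3
step 0: (19, 1)  from 19·(1,0) + (0,1)
…
step 2: (97, 5)  from 2·(39,2) + (19,1)
step 3: (233, 12)  from 2·(97,5) + (39,2)
fundamental: x₁=233, y₁=12  (since 54289 − 377·144 = 1)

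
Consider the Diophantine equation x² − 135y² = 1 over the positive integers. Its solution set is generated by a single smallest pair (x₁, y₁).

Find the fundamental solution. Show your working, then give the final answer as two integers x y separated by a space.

244 21

[11; 1,1,1,1,1,1,1,22] for √135; ℓ=8 ⇒ convergent index 7
k=0  a_k=11  p_k/q_k = 11/1
…
k=3  a_k=1  p_k/q_k = 35/3
…
k=6  a_k=1  p_k/q_k = 151/13
k=7  a_k=1  p_k/q_k = 244/21
→ (244, 21).  Check: 244²=59536, 135·21²=59535, difference 1.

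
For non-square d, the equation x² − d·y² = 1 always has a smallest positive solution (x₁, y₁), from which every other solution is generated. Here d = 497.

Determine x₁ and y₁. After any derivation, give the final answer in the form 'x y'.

1201887 53912

√497 → a₀=22, period (3,2,2,5,6,5,2,2,3,44); ℓ=10 even so k=9
k=0  a_k=22  p_k/q_k = 22/1
…
k=2  a_k=2  p_k/q_k = 156/7
…
k=4  a_k=5  p_k/q_k = 2051/92
…
k=6  a_k=5  p_k/q_k = 65476/2937
k=7  a_k=2  p_k/q_k = 143637/6443
k=8  a_k=2  p_k/q_k = 352750/15823
k=9  a_k=3  p_k/q_k = 1201887/53912
fundamental: x₁=1201887, y₁=53912  (since 1444532360769 − 497·2906503744 = 1)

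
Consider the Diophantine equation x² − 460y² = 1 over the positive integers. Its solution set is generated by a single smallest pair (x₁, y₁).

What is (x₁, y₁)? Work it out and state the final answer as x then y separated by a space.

2535751 118230

[21; 2,4,3,1,2,10,2,1,3,4,2,42] for √460; ℓ=12 ⇒ convergent index 11
k=0  a_k=21  p_k/q_k = 21/1
…
k=2  a_k=4  p_k/q_k = 193/9
…
k=6  a_k=10  p_k/q_k = 23335/1088
k=7  a_k=2  p_k/q_k = 48922/2281
k=8  a_k=1  p_k/q_k = 72257/3369
k=9  a_k=3  p_k/q_k = 265693/12388
k=10  a_k=4  p_k/q_k = 1135029/52921
k=11  a_k=2  p_k/q_k = 2535751/118230
→ (2535751, 118230).  Check: 2535751²=6430033134001, 460·118230²=6430033134000, difference 1.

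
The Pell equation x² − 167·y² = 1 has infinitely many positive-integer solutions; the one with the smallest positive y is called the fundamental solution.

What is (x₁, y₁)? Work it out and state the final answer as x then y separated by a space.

√167 → a₀=12, period (1,11,1,24); ℓ=4 even so k=3
k=0  a_k=12  p_k/q_k = 12/1
k=1  a_k=1  p_k/q_k = 13/1
k=2  a_k=11  p_k/q_k = 155/12
k=3  a_k=1  p_k/q_k = 168/13
fundamental: x₁=168, y₁=13  (since 28224 − 167·169 = 1)

168 13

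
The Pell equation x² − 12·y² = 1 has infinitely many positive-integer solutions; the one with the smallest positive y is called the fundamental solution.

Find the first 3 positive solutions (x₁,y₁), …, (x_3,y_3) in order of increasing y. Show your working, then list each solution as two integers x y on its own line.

7 2
97 28
1351 390

√12 → a₀=3, period (2,6); ℓ=2 even so k=1
a_0=3:  p_0=3·1+0=3,  q_0=3·0+1=1
a_1=2:  p_1=2·3+1=7,  q_1=2·1+0=2
→ (7, 2).  Check: 7²=49, 12·2²=48, difference 1.
k=2:  x_2 = 7·7+12·2·2 = 97,  y_2 = 7·2+2·7 = 28
k=3:  x_3 = 7·97+12·2·28 = 1351,  y_3 = 7·28+2·97 = 390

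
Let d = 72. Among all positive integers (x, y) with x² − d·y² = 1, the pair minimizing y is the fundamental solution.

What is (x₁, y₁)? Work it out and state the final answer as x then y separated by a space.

√72 → a₀=8, period (2,16); ℓ=2 even so k=1
i=0: a=8 ⇒ p=8, q=1
i=1: a=2 ⇒ p=17, q=2
fundamental: x₁=17, y₁=2  (since 289 − 72·4 = 1)

17 2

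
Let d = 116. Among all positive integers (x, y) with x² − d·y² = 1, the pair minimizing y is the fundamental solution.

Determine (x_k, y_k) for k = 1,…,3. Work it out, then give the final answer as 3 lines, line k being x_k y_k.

[10; 1,3,2,1,4,1,2,3,1,20] for √116; ℓ=10 ⇒ convergent index 9
step 0: (10, 1)  from 10·(1,0) + (0,1)
step 1: (11, 1)  from 1·(10,1) + (1,0)
…
step 6: (797, 74)  from 1·(657,61) + (140,13)
step 7: (2251, 209)  from 2·(797,74) + (657,61)
step 8: (7550, 701)  from 3·(2251,209) + (797,74)
step 9: (9801, 910)  from 1·(7550,701) + (2251,209)
→ (9801, 910).  Check: 9801²=96059601, 116·910²=96059600, difference 1.
(x_2, y_2) = (9801·9801 + 116·910·910, 9801·910 + 910·9801) = (192119201, 17837820)
(x_3, y_3) = (9801·192119201 + 116·910·17837820, 9801·17837820 + 910·192119201) = (3765920568201, 349656946730)

9801 910
192119201 17837820
3765920568201 349656946730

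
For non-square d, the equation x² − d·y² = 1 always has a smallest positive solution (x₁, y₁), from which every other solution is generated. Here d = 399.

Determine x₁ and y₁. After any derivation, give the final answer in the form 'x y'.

√399 → a₀=19, period (1,38); ℓ=2 even so k=1
k=0  a_k=19  p_k/q_k = 19/1
k=1  a_k=1  p_k/q_k = 20/1
(x₁, y₁) = (20, 1);  20² − 399·1² = 1 ✓

20 1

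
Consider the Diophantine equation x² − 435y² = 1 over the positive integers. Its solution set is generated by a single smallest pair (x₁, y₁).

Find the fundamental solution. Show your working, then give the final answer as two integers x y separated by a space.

146 7

[20; 1,5,1,40] for √435; ℓ=4 ⇒ convergent index 3
step 0: (20, 1)  from 20·(1,0) + (0,1)
…
step 2: (125, 6)  from 5·(21,1) + (20,1)
step 3: (146, 7)  from 1·(125,6) + (21,1)
(x₁, y₁) = (146, 7);  146² − 435·7² = 1 ✓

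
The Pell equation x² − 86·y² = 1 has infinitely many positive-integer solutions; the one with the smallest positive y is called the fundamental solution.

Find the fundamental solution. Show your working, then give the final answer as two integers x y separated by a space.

√86 = [9; 3,1,1,1,8,1,1,1,3,18, …], period ℓ=10 (even) → k=9
step 0: (9, 1)  from 9·(1,0) + (0,1)
…
step 6: (983, 106)  from 1·(881,95) + (102,11)
…
step 8: (2847, 307)  from 1·(1864,201) + (983,106)
step 9: (10405, 1122)  from 3·(2847,307) + (1864,201)
(x₁, y₁) = (10405, 1122);  10405² − 86·1122² = 1 ✓

10405 1122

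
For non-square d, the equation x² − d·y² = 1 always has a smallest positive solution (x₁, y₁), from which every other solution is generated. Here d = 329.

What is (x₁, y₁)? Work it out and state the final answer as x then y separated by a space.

√329 → a₀=18, period (7,4,2,1,1,4,1,1,2,4,7,36); ℓ=12 even so k=11
a_0=18:  p_0=18·1+0=18,  q_0=18·0+1=1
…
a_3=2:  p_3=2·526+127=1179,  q_3=2·29+7=65
a_4=1:  p_4=1·1179+526=1705,  q_4=1·65+29=94
a_5=1:  p_5=1·1705+1179=2884,  q_5=1·94+65=159
…
a_9=2:  p_9=2·29366+16125=74857,  q_9=2·1619+889=4127
a_10=4:  p_10=4·74857+29366=328794,  q_10=4·4127+1619=18127
a_11=7:  p_11=7·328794+74857=2376415,  q_11=7·18127+4127=131016
fundamental: x₁=2376415, y₁=131016  (since 5647348252225 − 329·17165192256 = 1)

2376415 131016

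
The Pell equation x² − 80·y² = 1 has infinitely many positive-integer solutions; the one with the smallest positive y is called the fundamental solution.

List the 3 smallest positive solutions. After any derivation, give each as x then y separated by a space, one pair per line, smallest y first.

9 1
161 18
2889 323

[8; 1,16] for √80; ℓ=2 ⇒ convergent index 1
step 0: (8, 1)  from 8·(1,0) + (0,1)
step 1: (9, 1)  from 1·(8,1) + (1,0)
fundamental: x₁=9, y₁=1  (since 81 − 80·1 = 1)
k=2:  x_2 = 9·9+80·1·1 = 161,  y_2 = 9·1+1·9 = 18
k=3:  x_3 = 9·161+80·1·18 = 2889,  y_3 = 9·18+1·161 = 323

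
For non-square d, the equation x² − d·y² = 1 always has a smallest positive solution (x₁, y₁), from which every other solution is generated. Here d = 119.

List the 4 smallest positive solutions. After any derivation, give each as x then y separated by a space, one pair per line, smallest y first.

120 11
28799 2640
6911640 633589
1658764801 152058720

[10; 1,9,1,20] for √119; ℓ=4 ⇒ convergent index 3
i=0: a=10 ⇒ p=10, q=1
i=1: a=1 ⇒ p=11, q=1
i=2: a=9 ⇒ p=109, q=10
i=3: a=1 ⇒ p=120, q=11
fundamental: x₁=120, y₁=11  (since 14400 − 119·121 = 1)
k=2:  x_2 = 120·120+119·11·11 = 28799,  y_2 = 120·11+11·120 = 2640
k=3:  x_3 = 120·28799+119·11·2640 = 6911640,  y_3 = 120·2640+11·28799 = 633589
k=4:  x_4 = 120·6911640+119·11·633589 = 1658764801,  y_4 = 120·633589+11·6911640 = 152058720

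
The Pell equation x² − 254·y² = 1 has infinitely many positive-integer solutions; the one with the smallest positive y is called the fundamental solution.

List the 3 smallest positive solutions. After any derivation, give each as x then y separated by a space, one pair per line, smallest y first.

[15; 1,14,1,30] for √254; ℓ=4 ⇒ convergent index 3
i=0: a=15 ⇒ p=15, q=1
…
i=2: a=14 ⇒ p=239, q=15
i=3: a=1 ⇒ p=255, q=16
→ (255, 16).  Check: 255²=65025, 254·16²=65024, difference 1.
(x_2, y_2) = (255·255 + 254·16·16, 255·16 + 16·255) = (130049, 8160)
(x_3, y_3) = (255·130049 + 254·16·8160, 255·8160 + 16·130049) = (66324735, 4161584)

255 16
130049 8160
66324735 4161584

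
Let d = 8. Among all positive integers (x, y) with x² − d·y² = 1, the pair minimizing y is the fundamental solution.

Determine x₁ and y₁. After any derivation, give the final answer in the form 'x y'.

3 1

[2; 1,4] for √8; ℓ=2 ⇒ convergent index 1
i=0: a=2 ⇒ p=2, q=1
i=1: a=1 ⇒ p=3, q=1
fundamental: x₁=3, y₁=1  (since 9 − 8·1 = 1)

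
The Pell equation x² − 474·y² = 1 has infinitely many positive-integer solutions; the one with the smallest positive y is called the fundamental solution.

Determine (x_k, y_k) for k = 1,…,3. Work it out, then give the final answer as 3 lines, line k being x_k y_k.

[21; 1,3,2,1,1,…,3,1,42] for √474; ℓ=14 ⇒ convergent index 13
step 0: (21, 1)  from 21·(1,0) + (0,1)
step 1: (22, 1)  from 1·(21,1) + (1,0)
step 2: (87, 4)  from 3·(22,1) + (21,1)
step 3: (196, 9)  from 2·(87,4) + (22,1)
step 4: (283, 13)  from 1·(196,9) + (87,4)
…
step 6: (762, 35)  from 1·(479,22) + (283,13)
step 7: (5051, 232)  from 6·(762,35) + (479,22)
…
step 9: (10864, 499)  from 1·(5813,267) + (5051,232)
…
step 11: (44218, 2031)  from 2·(16677,766) + (10864,499)
step 12: (149331, 6859)  from 3·(44218,2031) + (16677,766)
step 13: (193549, 8890)  from 1·(149331,6859) + (44218,2031)
fundamental: x₁=193549, y₁=8890  (since 37461215401 − 474·79032100 = 1)
(x_2, y_2) = (193549·193549 + 474·8890·8890, 193549·8890 + 8890·193549) = (74922430801, 3441301220)
(x_3, y_3) = (193549·74922430801 + 474·8890·3441301220, 193549·3441301220 + 8890·74922430801) = (29002323118011949, 1332120819650670)

193549 8890
74922430801 3441301220
29002323118011949 1332120819650670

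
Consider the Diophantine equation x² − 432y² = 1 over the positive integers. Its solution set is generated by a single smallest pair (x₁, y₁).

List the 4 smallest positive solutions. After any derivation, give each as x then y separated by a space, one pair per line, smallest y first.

1351 65
3650401 175630
9863382151 474552195
26650854921601 1282239855260

d=432: √d = [20; 1,3,1,1,1,3,1,40] (ℓ=8, even), read p_7/q_7
a_0=20:  p_0=20·1+0=20,  q_0=20·0+1=1
a_1=1:  p_1=1·20+1=21,  q_1=1·1+0=1
a_2=3:  p_2=3·21+20=83,  q_2=3·1+1=4
a_3=1:  p_3=1·83+21=104,  q_3=1·4+1=5
a_4=1:  p_4=1·104+83=187,  q_4=1·5+4=9
a_5=1:  p_5=1·187+104=291,  q_5=1·9+5=14
a_6=3:  p_6=3·291+187=1060,  q_6=3·14+9=51
a_7=1:  p_7=1·1060+291=1351,  q_7=1·51+14=65
→ (1351, 65).  Check: 1351²=1825201, 432·65²=1825200, difference 1.
(x_2, y_2) = (1351·1351 + 432·65·65, 1351·65 + 65·1351) = (3650401, 175630)
(x_3, y_3) = (1351·3650401 + 432·65·175630, 1351·175630 + 65·3650401) = (9863382151, 474552195)
(x_4, y_4) = (1351·9863382151 + 432·65·474552195, 1351·474552195 + 65·9863382151) = (26650854921601, 1282239855260)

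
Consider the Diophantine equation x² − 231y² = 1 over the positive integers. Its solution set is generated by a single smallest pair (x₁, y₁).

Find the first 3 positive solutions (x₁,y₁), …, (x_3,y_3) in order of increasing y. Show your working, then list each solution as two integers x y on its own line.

[15; 5,30] for √231; ℓ=2 ⇒ convergent index 1
k=0  a_k=15  p_k/q_k = 15/1
k=1  a_k=5  p_k/q_k = 76/5
fundamental: x₁=76, y₁=5  (since 5776 − 231·25 = 1)
(76+5√231)^2 = 11551 + 760√231
(76+5√231)^3 = 1755676 + 115515√231

76 5
11551 760
1755676 115515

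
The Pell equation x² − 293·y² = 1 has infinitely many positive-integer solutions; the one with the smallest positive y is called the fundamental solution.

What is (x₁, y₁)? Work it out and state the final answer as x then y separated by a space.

√293 → a₀=17, period (8,1,1,8,34); ℓ=5 odd so k=9
k=0  a_k=17  p_k/q_k = 17/1
…
k=2  a_k=1  p_k/q_k = 154/9
…
k=5  a_k=34  p_k/q_k = 84679/4947
k=6  a_k=8  p_k/q_k = 679914/39721
…
k=8  a_k=1  p_k/q_k = 1444507/84389
k=9  a_k=8  p_k/q_k = 12320649/719780
fundamental: x₁=12320649, y₁=719780  (since 151798391781201 − 293·518083248400 = 1)

12320649 719780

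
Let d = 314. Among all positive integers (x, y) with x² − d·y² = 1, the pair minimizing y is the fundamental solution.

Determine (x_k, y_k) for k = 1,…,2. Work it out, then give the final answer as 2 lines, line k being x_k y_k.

392499 22150
308110930001 17387705700

√314 → a₀=17, period (1,2,1,1,2,1,34); ℓ=7 odd so k=13
step 0: (17, 1)  from 17·(1,0) + (0,1)
…
step 7: (15381, 868)  from 34·(443,25) + (319,18)
step 8: (15824, 893)  from 1·(15381,868) + (443,25)
…
step 10: (62853, 3547)  from 1·(47029,2654) + (15824,893)
…
step 12: (282617, 15949)  from 2·(109882,6201) + (62853,3547)
step 13: (392499, 22150)  from 1·(282617,15949) + (109882,6201)
→ (392499, 22150).  Check: 392499²=154055465001, 314·22150²=154055465000, difference 1.
n=2: (392499,22150)∘(392499,22150) = (392499·392499+314·22150·22150, 392499·22150+22150·392499) = (308110930001,17387705700)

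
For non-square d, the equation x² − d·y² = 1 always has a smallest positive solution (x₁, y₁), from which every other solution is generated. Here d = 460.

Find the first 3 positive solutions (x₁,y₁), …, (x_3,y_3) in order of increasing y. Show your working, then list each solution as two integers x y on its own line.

2535751 118230
12860066268001 599603681460
65219851798297071751 3040891269731634690

[21; 2,4,3,1,2,10,2,1,3,4,2,42] for √460; ℓ=12 ⇒ convergent index 11
a_0=21:  p_0=21·1+0=21,  q_0=21·0+1=1
…
a_2=4:  p_2=4·43+21=193,  q_2=4·2+1=9
a_3=3:  p_3=3·193+43=622,  q_3=3·9+2=29
…
a_8=1:  p_8=1·48922+23335=72257,  q_8=1·2281+1088=3369
…
a_10=4:  p_10=4·265693+72257=1135029,  q_10=4·12388+3369=52921
a_11=2:  p_11=2·1135029+265693=2535751,  q_11=2·52921+12388=118230
→ (2535751, 118230).  Check: 2535751²=6430033134001, 460·118230²=6430033134000, difference 1.
k=2:  x_2 = 2535751·2535751+460·118230·118230 = 12860066268001,  y_2 = 2535751·118230+118230·2535751 = 599603681460
k=3:  x_3 = 2535751·12860066268001+460·118230·599603681460 = 65219851798297071751,  y_3 = 2535751·599603681460+118230·12860066268001 = 3040891269731634690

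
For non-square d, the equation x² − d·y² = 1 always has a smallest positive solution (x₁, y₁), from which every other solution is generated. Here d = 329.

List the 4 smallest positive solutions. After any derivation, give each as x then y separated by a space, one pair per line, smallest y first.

2376415 131016
11294696504449 622696775280
53681772387237964255 2959571914453911384
255140338255224918953587201 14066342182173360946441440

√329 = [18; 7,4,2,1,1,4,1,1,2,4,7,36, …], period ℓ=12 (even) → k=11
k=0  a_k=18  p_k/q_k = 18/1
…
k=9  a_k=2  p_k/q_k = 74857/4127
k=10  a_k=4  p_k/q_k = 328794/18127
k=11  a_k=7  p_k/q_k = 2376415/131016
→ (2376415, 131016).  Check: 2376415²=5647348252225, 329·131016²=5647348252224, difference 1.
k=2:  x_2 = 2376415·2376415+329·131016·131016 = 11294696504449,  y_2 = 2376415·131016+131016·2376415 = 622696775280
k=3:  x_3 = 2376415·11294696504449+329·131016·622696775280 = 53681772387237964255,  y_3 = 2376415·622696775280+131016·11294696504449 = 2959571914453911384
k=4:  x_4 = 2376415·53681772387237964255+329·131016·2959571914453911384 = 255140338255224918953587201,  y_4 = 2376415·2959571914453911384+131016·53681772387237964255 = 14066342182173360946441440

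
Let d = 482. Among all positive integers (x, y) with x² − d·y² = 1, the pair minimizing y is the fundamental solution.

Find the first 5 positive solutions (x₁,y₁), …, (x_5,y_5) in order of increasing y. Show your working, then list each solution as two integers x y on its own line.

483 22
466577 21252
450712899 20529410
435388193857 19831388808
420584544552963 19157101059118

√482 → a₀=21, period (1,20,1,42); ℓ=4 even so k=3
i=0: a=21 ⇒ p=21, q=1
…
i=2: a=20 ⇒ p=461, q=21
i=3: a=1 ⇒ p=483, q=22
(x₁, y₁) = (483, 22);  483² − 482·22² = 1 ✓
n=2: (483,22)∘(483,22) = (483·483+482·22·22, 483·22+22·483) = (466577,21252)
n=3: (466577,21252)∘(483,22) = (483·466577+482·22·21252, 483·21252+22·466577) = (450712899,20529410)
n=4: (450712899,20529410)∘(483,22) = (483·450712899+482·22·20529410, 483·20529410+22·450712899) = (435388193857,19831388808)
n=5: (435388193857,19831388808)∘(483,22) = (483·435388193857+482·22·19831388808, 483·19831388808+22·435388193857) = (420584544552963,19157101059118)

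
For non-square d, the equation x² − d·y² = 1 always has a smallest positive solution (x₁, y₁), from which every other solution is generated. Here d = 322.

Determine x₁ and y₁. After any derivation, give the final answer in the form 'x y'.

[17; 1,16,1,34] for √322; ℓ=4 ⇒ convergent index 3
i=0: a=17 ⇒ p=17, q=1
…
i=2: a=16 ⇒ p=305, q=17
i=3: a=1 ⇒ p=323, q=18
→ (323, 18).  Check: 323²=104329, 322·18²=104328, difference 1.

323 18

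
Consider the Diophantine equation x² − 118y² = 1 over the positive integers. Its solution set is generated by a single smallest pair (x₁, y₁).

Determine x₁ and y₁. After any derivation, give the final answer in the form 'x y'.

306917 28254

[10; 1,6,3,2,10,2,3,6,1,20] for √118; ℓ=10 ⇒ convergent index 9
k=0  a_k=10  p_k/q_k = 10/1
…
k=2  a_k=6  p_k/q_k = 76/7
…
k=8  a_k=6  p_k/q_k = 264802/24377
k=9  a_k=1  p_k/q_k = 306917/28254
→ (306917, 28254).  Check: 306917²=94198044889, 118·28254²=94198044888, difference 1.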